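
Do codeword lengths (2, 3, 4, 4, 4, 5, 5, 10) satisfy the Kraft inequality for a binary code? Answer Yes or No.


Kraft sum = sum(2^(-l_i)) = 0.626, need <= 1. Result: satisfied (a binary prefix-free code with these lengths exists)

Yes


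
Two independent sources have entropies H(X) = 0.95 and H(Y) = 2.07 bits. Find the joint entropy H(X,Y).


For independent variables, H(X,Y) = H(X) + H(Y) = 0.95 + 2.07 = 3.02

3.02 bits


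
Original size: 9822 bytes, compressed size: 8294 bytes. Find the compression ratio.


Ratio = original / compressed = 9822 / 8294 = 1.1842

1.1842


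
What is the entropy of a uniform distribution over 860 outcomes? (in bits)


H = log2(n) = log2(860) = 9.7482

9.7482 bits


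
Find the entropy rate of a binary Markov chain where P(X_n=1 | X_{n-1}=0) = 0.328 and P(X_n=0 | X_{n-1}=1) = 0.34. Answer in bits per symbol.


Stationary distribution: pi_0 = p10/(p01+p10) = 0.509, pi_1 = 0.491. Entropy rate H' = pi_0*H(p01) + pi_1*H(p10) = 0.509*0.9129 + 0.491*0.9248 = 0.9187

0.9187 bits/symbol


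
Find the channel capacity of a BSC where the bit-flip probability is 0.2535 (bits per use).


H(p) = -p*log2(p) - (1-p)*log2(1-p) = -0.2535*log2(0.2535) - 0.7465*log2(0.7465) = 0.501915 + 0.314863 = 0.8168. C = 1 - H(p) = 1 - 0.8168 = 0.1832

0.1832 bits


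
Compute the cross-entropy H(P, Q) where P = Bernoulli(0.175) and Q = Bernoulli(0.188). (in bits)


H(P,Q) = -p*log2(q) - (1-p)*log2(1-q). -0.175*log2(0.188) = 0.421959; -0.825*log2(0.812) = 0.247870. H(P,Q) = 0.421959 + 0.247870 = 0.6698

0.6698 bits


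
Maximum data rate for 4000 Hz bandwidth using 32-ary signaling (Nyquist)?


Rate = 2 * B * log2(M) = 2 * 4000 * 5.0 = 40000.0

40000.0 bps


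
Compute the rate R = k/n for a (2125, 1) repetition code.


Rate = k/n = 1/2125

1/2125


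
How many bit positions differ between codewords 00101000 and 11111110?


Count differing positions: ^ ^ . ^ . ^ ^ . = 5 differences

5


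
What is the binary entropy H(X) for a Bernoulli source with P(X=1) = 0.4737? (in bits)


H = -p*log2(p) - (1-p)*log2(1-p). -0.4737*log2(0.4737) = 0.510627; -0.5263*log2(0.5263) = 0.487376. H = 0.510627 + 0.487376 = 0.998

0.998 bits


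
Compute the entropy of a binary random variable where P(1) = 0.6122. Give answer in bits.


H = -p*log2(p) - (1-p)*log2(1-p). -0.6122*log2(0.6122) = 0.433392; -0.3878*log2(0.3878) = 0.529973. H = 0.433392 + 0.529973 = 0.9634

0.9634 bits


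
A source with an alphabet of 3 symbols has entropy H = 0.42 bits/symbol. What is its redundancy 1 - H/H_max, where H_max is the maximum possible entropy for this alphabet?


H_max = log2(K) = log2(3) = 1.585 bits/symbol. Redundancy = 1 - H/H_max = 1 - 0.42/1.585 = 1 - 0.265 = 0.735

0.735


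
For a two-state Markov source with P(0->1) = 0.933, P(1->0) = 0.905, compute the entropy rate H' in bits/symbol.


Stationary distribution: pi_0 = p10/(p01+p10) = 0.4924, pi_1 = 0.5076. Entropy rate H' = pi_0*H(p01) + pi_1*H(p10) = 0.4924*0.3546 + 0.5076*0.4529 = 0.4045

0.4045 bits/symbol


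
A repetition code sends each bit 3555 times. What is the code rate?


Rate = k/n = 1/3555

1/3555


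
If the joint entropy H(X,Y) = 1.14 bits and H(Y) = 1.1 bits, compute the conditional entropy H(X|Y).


H(X|Y) = H(X,Y) - H(Y) = 1.14 - 1.1 = 0.04

0.04 bits


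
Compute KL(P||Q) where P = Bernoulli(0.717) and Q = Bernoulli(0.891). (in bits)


KL = p*log2(p/q) + (1-p)*log2((1-p)/(1-q)) = 0.717*log2(0.717/0.891) + 0.283*log2(0.283/0.109) = 0.1648

0.1648 bits


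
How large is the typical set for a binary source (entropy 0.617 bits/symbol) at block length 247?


log2|A_typical| = nH = 247 * 0.617 = 152.399, so |A_typical| ~ 2^152.399 = 7.528e+45

7.528e+45


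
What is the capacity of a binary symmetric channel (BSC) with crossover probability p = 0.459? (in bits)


H(p) = -p*log2(p) - (1-p)*log2(1-p) = -0.459*log2(0.459) - 0.541*log2(0.541) = 0.515656 + 0.479488 = 0.9951. C = 1 - H(p) = 1 - 0.9951 = 0.0049

0.0049 bits


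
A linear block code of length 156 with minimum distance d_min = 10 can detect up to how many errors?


Detection capability = d_min - 1 = 10 - 1 = 9

9 errors


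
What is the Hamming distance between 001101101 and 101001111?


Count differing positions: ^ . . ^ . . . ^ . = 3 differences

3


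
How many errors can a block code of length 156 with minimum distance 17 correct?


Correction capability = floor((d-1)/2) = floor((17-1)/2) = 8

8 errors


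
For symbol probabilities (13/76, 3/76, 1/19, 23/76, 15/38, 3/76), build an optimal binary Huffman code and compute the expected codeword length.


Huffman construction (repeatedly merge the two least-probable nodes; each merge adds 1 bit to every symbol beneath it): 3/76 + 3/76 = 3/38; 1/19 + 3/38 = 5/38; 5/38 + 13/76 = 23/76; 23/76 + 23/76 = 23/38; 15/38 + 23/38 = 1. Resulting codeword lengths (in the order the probabilities were given): (3, 5, 4, 2, 1, 5). L_avg = sum(p_i * l_i) = 13/76*3 + 3/76*5 + 1/19*4 + 23/76*2 + 15/38*1 + 3/76*5 = 161/76 = 2.1184

2.1184 bits


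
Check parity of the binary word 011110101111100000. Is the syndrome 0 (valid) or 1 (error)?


Syndrome = XOR of all bits = 0 XOR 1 XOR 1 XOR 1 XOR 1 XOR 0 XOR 1 XOR 0 XOR 1 XOR 1 XOR 1 XOR 1 XOR 1 XOR 0 XOR 0 XOR 0 XOR 0 XOR 0 = 0

0


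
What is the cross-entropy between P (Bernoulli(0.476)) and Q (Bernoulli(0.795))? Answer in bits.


H(P,Q) = -p*log2(q) - (1-p)*log2(1-q). -0.476*log2(0.795) = 0.157543; -0.524*log2(0.205) = 1.198023. H(P,Q) = 0.157543 + 1.198023 = 1.3556

1.3556 bits


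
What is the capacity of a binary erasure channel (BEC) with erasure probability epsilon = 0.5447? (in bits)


C = 1 - epsilon = 1 - 0.5447 = 0.4553

0.4553 bits


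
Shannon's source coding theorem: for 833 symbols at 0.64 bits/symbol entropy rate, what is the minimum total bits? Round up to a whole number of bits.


Minimum bits >= n * H = 833 * 0.64 = 533.12, rounded up to a whole number of bits = 534

534 bits


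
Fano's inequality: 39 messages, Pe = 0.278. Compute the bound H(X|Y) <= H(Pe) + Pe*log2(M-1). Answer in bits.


H(Pe) = -Pe*log2(Pe) - (1-Pe)*log2(1-Pe) = -0.278*log2(0.278) - 0.722*log2(0.722) = 0.513422 + 0.339289 = 0.8527. Pe*log2(M-1) = 0.278*log2(38) = 1.458924. Bound = H(Pe) + Pe*log2(M-1) = 0.513422 + 0.339289 + 1.458924 = 2.3116

2.3116 bits


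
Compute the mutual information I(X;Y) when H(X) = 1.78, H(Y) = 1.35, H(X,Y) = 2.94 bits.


I(X;Y) = H(X) + H(Y) - H(X,Y) = 1.78 + 1.35 - 2.94 = 0.19

0.19 bits


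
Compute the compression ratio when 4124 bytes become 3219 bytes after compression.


Ratio = original / compressed = 4124 / 3219 = 1.2811

1.2811


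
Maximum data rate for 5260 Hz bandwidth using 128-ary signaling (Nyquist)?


Rate = 2 * B * log2(M) = 2 * 5260 * 7.0 = 73640.0

73640.0 bps


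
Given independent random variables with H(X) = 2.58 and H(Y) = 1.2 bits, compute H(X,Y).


For independent variables, H(X,Y) = H(X) + H(Y) = 2.58 + 1.2 = 3.78

3.78 bits


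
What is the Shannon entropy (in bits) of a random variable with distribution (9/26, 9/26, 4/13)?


H = -sum(p_i * log2(p_i)). Terms: -(9/26)*log2(9/26) = 0.529794; -(9/26)*log2(9/26) = 0.529794; -(4/13)*log2(4/13) = 0.523212. H = 0.529794 + 0.529794 + 0.523212 = 1.5828

1.5828 bits


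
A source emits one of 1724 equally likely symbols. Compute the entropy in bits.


H = log2(n) = log2(1724) = 10.7515

10.7515 bits


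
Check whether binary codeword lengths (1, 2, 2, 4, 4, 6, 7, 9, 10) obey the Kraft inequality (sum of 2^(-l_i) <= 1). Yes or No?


Kraft sum = sum(2^(-l_i)) = 1.1514, need <= 1. Result: violated (a binary prefix-free code with these lengths cannot exist)

No


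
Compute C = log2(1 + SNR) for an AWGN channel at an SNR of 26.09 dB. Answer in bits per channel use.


SNR_linear = 10^(26.09/10) = 406.4433; C = log2(1 + SNR_linear) = log2(1 + 406.4433) = 8.6705

8.6705 bits/channel use


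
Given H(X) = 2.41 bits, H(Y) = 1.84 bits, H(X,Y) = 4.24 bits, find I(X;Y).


I(X;Y) = H(X) + H(Y) - H(X,Y) = 2.41 + 1.84 - 4.24 = 0.01

0.01 bits


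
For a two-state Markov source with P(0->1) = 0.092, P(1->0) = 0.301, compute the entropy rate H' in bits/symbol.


Stationary distribution: pi_0 = p10/(p01+p10) = 0.7659, pi_1 = 0.2341. Entropy rate H' = pi_0*H(p01) + pi_1*H(p10) = 0.7659*0.4431 + 0.2341*0.8825 = 0.546

0.546 bits/symbol


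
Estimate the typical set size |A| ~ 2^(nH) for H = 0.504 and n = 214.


log2|A_typical| = nH = 214 * 0.504 = 107.856, so |A_typical| ~ 2^107.856 = 2.937e+32

2.937e+32


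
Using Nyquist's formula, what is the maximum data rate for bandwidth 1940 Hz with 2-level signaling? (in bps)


Rate = 2 * B * log2(M) = 2 * 1940 * 1.0 = 3880.0

3880.0 bps


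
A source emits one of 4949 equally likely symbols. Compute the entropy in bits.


H = log2(n) = log2(4949) = 12.2729

12.2729 bits


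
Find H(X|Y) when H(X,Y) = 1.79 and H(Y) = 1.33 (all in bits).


H(X|Y) = H(X,Y) - H(Y) = 1.79 - 1.33 = 0.46

0.46 bits


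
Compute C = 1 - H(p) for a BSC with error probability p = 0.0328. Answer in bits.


H(p) = -p*log2(p) - (1-p)*log2(1-p) = -0.0328*log2(0.0328) - 0.9672*log2(0.9672) = 0.161709 + 0.046536 = 0.2082. C = 1 - H(p) = 1 - 0.2082 = 0.7918

0.7918 bits


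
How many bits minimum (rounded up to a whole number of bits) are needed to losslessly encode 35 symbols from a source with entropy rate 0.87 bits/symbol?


Minimum bits >= n * H = 35 * 0.87 = 30.45, rounded up to a whole number of bits = 31

31 bits


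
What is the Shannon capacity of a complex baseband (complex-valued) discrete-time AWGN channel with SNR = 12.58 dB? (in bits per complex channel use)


SNR_linear = 10^(12.58/10) = 18.1134; C = log2(1 + SNR_linear) = log2(1 + 18.1134) = 4.2565

4.2565 bits/channel use


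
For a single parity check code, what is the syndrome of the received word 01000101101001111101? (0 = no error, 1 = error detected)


Syndrome = XOR of all bits = 0 XOR 1 XOR 0 XOR 0 XOR 0 XOR 1 XOR 0 XOR 1 XOR 1 XOR 0 XOR 1 XOR 0 XOR 0 XOR 1 XOR 1 XOR 1 XOR 1 XOR 1 XOR 0 XOR 1 = 1

1


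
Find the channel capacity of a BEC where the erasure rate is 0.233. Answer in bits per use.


C = 1 - epsilon = 1 - 0.233 = 0.767

0.767 bits


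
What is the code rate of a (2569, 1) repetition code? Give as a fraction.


Rate = k/n = 1/2569

1/2569


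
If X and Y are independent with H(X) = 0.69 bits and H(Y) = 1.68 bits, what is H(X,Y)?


For independent variables, H(X,Y) = H(X) + H(Y) = 0.69 + 1.68 = 2.37

2.37 bits


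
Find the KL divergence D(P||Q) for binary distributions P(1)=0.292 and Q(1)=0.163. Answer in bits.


KL = p*log2(p/q) + (1-p)*log2((1-p)/(1-q)) = 0.292*log2(0.292/0.163) + 0.708*log2(0.708/0.837) = 0.0746

0.0746 bits


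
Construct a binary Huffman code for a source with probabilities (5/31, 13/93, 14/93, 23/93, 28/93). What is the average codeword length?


Huffman construction (repeatedly merge the two least-probable nodes; each merge adds 1 bit to every symbol beneath it): 13/93 + 14/93 = 9/31; 5/31 + 23/93 = 38/93; 9/31 + 28/93 = 55/93; 38/93 + 55/93 = 1. Resulting codeword lengths (in the order the probabilities were given): (2, 3, 3, 2, 2). L_avg = sum(p_i * l_i) = 5/31*2 + 13/93*3 + 14/93*3 + 23/93*2 + 28/93*2 = 71/31 = 2.2903

2.2903 bits


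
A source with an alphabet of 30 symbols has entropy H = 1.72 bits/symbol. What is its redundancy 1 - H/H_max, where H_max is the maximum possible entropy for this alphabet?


H_max = log2(K) = log2(30) = 4.9069 bits/symbol. Redundancy = 1 - H/H_max = 1 - 1.72/4.9069 = 1 - 0.3505 = 0.6495

0.6495


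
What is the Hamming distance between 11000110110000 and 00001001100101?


Count differing positions: ^ ^ . . ^ ^ ^ ^ . ^ . ^ . ^ = 9 differences

9


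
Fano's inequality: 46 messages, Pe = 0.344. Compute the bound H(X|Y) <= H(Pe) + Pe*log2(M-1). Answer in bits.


H(Pe) = -Pe*log2(Pe) - (1-Pe)*log2(1-Pe) = -0.344*log2(0.344) - 0.656*log2(0.656) = 0.529595 + 0.399000 = 0.9286. Pe*log2(M-1) = 0.344*log2(45) = 1.889197. Bound = H(Pe) + Pe*log2(M-1) = 0.529595 + 0.399000 + 1.889197 = 2.8178

2.8178 bits


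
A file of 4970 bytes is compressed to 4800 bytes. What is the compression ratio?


Ratio = original / compressed = 4970 / 4800 = 1.0354

1.0354


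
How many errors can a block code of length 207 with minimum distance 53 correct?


Correction capability = floor((d-1)/2) = floor((53-1)/2) = 26

26 errors


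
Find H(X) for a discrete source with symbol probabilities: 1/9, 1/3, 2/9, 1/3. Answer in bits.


H = -sum(p_i * log2(p_i)). Terms: -(1/9)*log2(1/9) = 0.352214; -(1/3)*log2(1/3) = 0.528321; -(2/9)*log2(2/9) = 0.482206; -(1/3)*log2(1/3) = 0.528321. H = 0.352214 + 0.528321 + 0.482206 + 0.528321 = 1.8911

1.8911 bits


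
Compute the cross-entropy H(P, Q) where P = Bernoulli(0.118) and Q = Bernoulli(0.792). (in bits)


H(P,Q) = -p*log2(q) - (1-p)*log2(1-q). -0.118*log2(0.792) = 0.039698; -0.882*log2(0.208) = 1.998034. H(P,Q) = 0.039698 + 1.998034 = 2.0377

2.0377 bits


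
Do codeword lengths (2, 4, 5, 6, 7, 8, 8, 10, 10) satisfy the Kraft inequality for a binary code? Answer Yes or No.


Kraft sum = sum(2^(-l_i)) = 0.377, need <= 1. Result: satisfied (a binary prefix-free code with these lengths exists)

Yes


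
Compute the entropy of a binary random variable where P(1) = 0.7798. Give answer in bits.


H = -p*log2(p) - (1-p)*log2(1-p). -0.7798*log2(0.7798) = 0.279811; -0.2202*log2(0.2202) = 0.480722. H = 0.279811 + 0.480722 = 0.7605

0.7605 bits


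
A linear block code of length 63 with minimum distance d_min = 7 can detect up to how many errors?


Detection capability = d_min - 1 = 7 - 1 = 6

6 errors


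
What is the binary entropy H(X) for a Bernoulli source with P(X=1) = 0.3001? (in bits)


H = -p*log2(p) - (1-p)*log2(1-p). -0.3001*log2(0.3001) = 0.521119; -0.6999*log2(0.6999) = 0.360294. H = 0.521119 + 0.360294 = 0.8814

0.8814 bits


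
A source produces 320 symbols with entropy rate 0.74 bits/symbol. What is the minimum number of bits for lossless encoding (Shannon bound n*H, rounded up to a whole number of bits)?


Minimum bits >= n * H = 320 * 0.74 = 236.8, rounded up to a whole number of bits = 237

237 bits


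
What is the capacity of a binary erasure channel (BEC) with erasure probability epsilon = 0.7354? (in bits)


C = 1 - epsilon = 1 - 0.7354 = 0.2646

0.2646 bits


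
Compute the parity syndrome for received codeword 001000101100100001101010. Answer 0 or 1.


Syndrome = XOR of all bits = 0 XOR 0 XOR 1 XOR 0 XOR 0 XOR 0 XOR 1 XOR 0 XOR 1 XOR 1 XOR 0 XOR 0 XOR 1 XOR 0 XOR 0 XOR 0 XOR 0 XOR 1 XOR 1 XOR 0 XOR 1 XOR 0 XOR 1 XOR 0 = 1

1


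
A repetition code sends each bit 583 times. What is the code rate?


Rate = k/n = 1/583

1/583


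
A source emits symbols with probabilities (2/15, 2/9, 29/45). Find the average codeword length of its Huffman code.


Huffman construction (repeatedly merge the two least-probable nodes; each merge adds 1 bit to every symbol beneath it): 2/15 + 2/9 = 16/45; 16/45 + 29/45 = 1. Resulting codeword lengths (in the order the probabilities were given): (2, 2, 1). L_avg = sum(p_i * l_i) = 2/15*2 + 2/9*2 + 29/45*1 = 61/45 = 1.3556

1.3556 bits


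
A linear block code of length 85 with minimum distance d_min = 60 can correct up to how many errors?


Correction capability = floor((d-1)/2) = floor((60-1)/2) = 29

29 errors


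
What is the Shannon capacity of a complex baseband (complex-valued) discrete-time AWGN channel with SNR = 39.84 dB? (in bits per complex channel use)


SNR_linear = 10^(39.84/10) = 9638.2902; C = log2(1 + SNR_linear) = log2(1 + 9638.2902) = 13.2347

13.2347 bits/channel use


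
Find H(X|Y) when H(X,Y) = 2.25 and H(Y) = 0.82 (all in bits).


H(X|Y) = H(X,Y) - H(Y) = 2.25 - 0.82 = 1.43

1.43 bits


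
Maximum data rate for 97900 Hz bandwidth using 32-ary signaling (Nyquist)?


Rate = 2 * B * log2(M) = 2 * 97900 * 5.0 = 979000.0

979000.0 bps


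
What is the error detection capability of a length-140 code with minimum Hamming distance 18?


Detection capability = d_min - 1 = 18 - 1 = 17

17 errors


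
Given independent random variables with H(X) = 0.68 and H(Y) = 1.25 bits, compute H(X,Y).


For independent variables, H(X,Y) = H(X) + H(Y) = 0.68 + 1.25 = 1.93

1.93 bits


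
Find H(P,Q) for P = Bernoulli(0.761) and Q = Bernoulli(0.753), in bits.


H(P,Q) = -p*log2(q) - (1-p)*log2(1-q). -0.761*log2(0.753) = 0.311461; -0.239*log2(0.247) = 0.482163. H(P,Q) = 0.311461 + 0.482163 = 0.7936

0.7936 bits


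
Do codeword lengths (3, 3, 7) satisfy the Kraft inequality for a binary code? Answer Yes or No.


Kraft sum = sum(2^(-l_i)) = 0.2578, need <= 1. Result: satisfied (a binary prefix-free code with these lengths exists)

Yes


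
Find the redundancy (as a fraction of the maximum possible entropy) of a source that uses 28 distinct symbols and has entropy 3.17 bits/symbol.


H_max = log2(K) = log2(28) = 4.8074 bits/symbol. Redundancy = 1 - H/H_max = 1 - 3.17/4.8074 = 1 - 0.6594 = 0.3406

0.3406


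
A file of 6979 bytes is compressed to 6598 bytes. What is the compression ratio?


Ratio = original / compressed = 6979 / 6598 = 1.0577

1.0577


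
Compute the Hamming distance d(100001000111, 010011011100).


Count differing positions: ^ ^ . . ^ . . ^ ^ . ^ ^ = 7 differences

7


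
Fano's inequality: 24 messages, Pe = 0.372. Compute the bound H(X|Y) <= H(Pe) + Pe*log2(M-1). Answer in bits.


H(Pe) = -Pe*log2(Pe) - (1-Pe)*log2(1-Pe) = -0.372*log2(0.372) - 0.628*log2(0.628) = 0.530705 + 0.421491 = 0.9522. Pe*log2(M-1) = 0.372*log2(23) = 1.682765. Bound = H(Pe) + Pe*log2(M-1) = 0.530705 + 0.421491 + 1.682765 = 2.635

2.635 bits


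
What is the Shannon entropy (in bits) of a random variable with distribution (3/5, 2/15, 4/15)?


H = -sum(p_i * log2(p_i)). Terms: -(3/5)*log2(3/5) = 0.442179; -(2/15)*log2(2/15) = 0.387585; -(4/15)*log2(4/15) = 0.508504. H = 0.442179 + 0.387585 + 0.508504 = 1.3383

1.3383 bits


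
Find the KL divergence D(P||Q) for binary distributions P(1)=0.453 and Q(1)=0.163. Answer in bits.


KL = p*log2(p/q) + (1-p)*log2((1-p)/(1-q)) = 0.453*log2(0.453/0.163) + 0.547*log2(0.547/0.837) = 0.3323

0.3323 bits


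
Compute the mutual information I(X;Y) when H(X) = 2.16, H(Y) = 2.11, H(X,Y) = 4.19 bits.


I(X;Y) = H(X) + H(Y) - H(X,Y) = 2.16 + 2.11 - 4.19 = 0.08

0.08 bits


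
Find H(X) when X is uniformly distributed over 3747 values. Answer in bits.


H = log2(n) = log2(3747) = 11.8715

11.8715 bits


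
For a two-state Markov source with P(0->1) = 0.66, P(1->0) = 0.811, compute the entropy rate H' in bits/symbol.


Stationary distribution: pi_0 = p10/(p01+p10) = 0.5513, pi_1 = 0.4487. Entropy rate H' = pi_0*H(p01) + pi_1*H(p10) = 0.5513*0.9248 + 0.4487*0.6994 = 0.8237

0.8237 bits/symbol


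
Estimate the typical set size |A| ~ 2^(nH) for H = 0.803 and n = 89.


log2|A_typical| = nH = 89 * 0.803 = 71.467, so |A_typical| ~ 2^71.467 = 3.264e+21

3.264e+21


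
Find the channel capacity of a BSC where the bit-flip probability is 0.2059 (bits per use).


H(p) = -p*log2(p) - (1-p)*log2(1-p) = -0.2059*log2(0.2059) - 0.7941*log2(0.7941) = 0.469449 + 0.264124 = 0.7336. C = 1 - H(p) = 1 - 0.7336 = 0.2664

0.2664 bits


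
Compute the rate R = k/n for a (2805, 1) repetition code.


Rate = k/n = 1/2805

1/2805


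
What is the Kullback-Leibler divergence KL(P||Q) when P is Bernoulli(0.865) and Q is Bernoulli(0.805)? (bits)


KL = p*log2(p/q) + (1-p)*log2((1-p)/(1-q)) = 0.865*log2(0.865/0.805) + 0.135*log2(0.135/0.195) = 0.0181

0.0181 bits


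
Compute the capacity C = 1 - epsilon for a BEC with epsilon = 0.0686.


C = 1 - epsilon = 1 - 0.0686 = 0.9314

0.9314 bits


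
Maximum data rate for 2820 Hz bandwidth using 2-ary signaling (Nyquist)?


Rate = 2 * B * log2(M) = 2 * 2820 * 1.0 = 5640.0

5640.0 bps


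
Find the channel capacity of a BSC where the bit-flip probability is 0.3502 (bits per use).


H(p) = -p*log2(p) - (1-p)*log2(1-p) = -0.3502*log2(0.3502) - 0.6498*log2(0.6498) = 0.530115 + 0.404132 = 0.9342. C = 1 - H(p) = 1 - 0.9342 = 0.0658

0.0658 bits


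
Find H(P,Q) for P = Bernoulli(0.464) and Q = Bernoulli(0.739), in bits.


H(P,Q) = -p*log2(q) - (1-p)*log2(1-q). -0.464*log2(0.739) = 0.202468; -0.536*log2(0.261) = 1.038703. H(P,Q) = 0.202468 + 1.038703 = 1.2412

1.2412 bits


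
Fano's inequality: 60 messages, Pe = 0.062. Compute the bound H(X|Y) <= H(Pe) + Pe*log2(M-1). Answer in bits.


H(Pe) = -Pe*log2(Pe) - (1-Pe)*log2(1-Pe) = -0.062*log2(0.062) - 0.938*log2(0.938) = 0.248718 + 0.086615 = 0.3353. Pe*log2(M-1) = 0.062*log2(59) = 0.364724. Bound = H(Pe) + Pe*log2(M-1) = 0.248718 + 0.086615 + 0.364724 = 0.7001

0.7001 bits


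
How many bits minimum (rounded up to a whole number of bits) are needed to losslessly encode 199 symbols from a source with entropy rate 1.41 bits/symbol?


Minimum bits >= n * H = 199 * 1.41 = 280.59, rounded up to a whole number of bits = 281

281 bits


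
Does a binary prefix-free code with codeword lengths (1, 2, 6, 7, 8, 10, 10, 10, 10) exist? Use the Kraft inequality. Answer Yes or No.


Kraft sum = sum(2^(-l_i)) = 0.7812, need <= 1. Result: satisfied (a binary prefix-free code with these lengths exists)

Yes


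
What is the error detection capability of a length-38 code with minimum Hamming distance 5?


Detection capability = d_min - 1 = 5 - 1 = 4

4 errors


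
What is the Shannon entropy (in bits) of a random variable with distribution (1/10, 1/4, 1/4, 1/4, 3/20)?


H = -sum(p_i * log2(p_i)). Terms: -(1/10)*log2(1/10) = 0.332193; -(1/4)*log2(1/4) = 0.500000; -(1/4)*log2(1/4) = 0.500000; -(1/4)*log2(1/4) = 0.500000; -(3/20)*log2(3/20) = 0.410545. H = 0.332193 + 0.500000 + 0.500000 + 0.500000 + 0.410545 = 2.2427

2.2427 bits


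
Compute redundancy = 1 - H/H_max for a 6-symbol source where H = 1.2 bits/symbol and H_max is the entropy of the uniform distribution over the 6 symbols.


H_max = log2(K) = log2(6) = 2.585 bits/symbol. Redundancy = 1 - H/H_max = 1 - 1.2/2.585 = 1 - 0.4642 = 0.5358

0.5358


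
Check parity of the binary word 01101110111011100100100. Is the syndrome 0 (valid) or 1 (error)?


Syndrome = XOR of all bits = 0 XOR 1 XOR 1 XOR 0 XOR 1 XOR 1 XOR 1 XOR 0 XOR 1 XOR 1 XOR 1 XOR 0 XOR 1 XOR 1 XOR 1 XOR 0 XOR 0 XOR 1 XOR 0 XOR 0 XOR 1 XOR 0 XOR 0 = 1

1


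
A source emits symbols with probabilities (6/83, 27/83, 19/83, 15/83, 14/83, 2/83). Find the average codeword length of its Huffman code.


Huffman construction (repeatedly merge the two least-probable nodes; each merge adds 1 bit to every symbol beneath it): 2/83 + 6/83 = 8/83; 8/83 + 14/83 = 22/83; 15/83 + 19/83 = 34/83; 22/83 + 27/83 = 49/83; 34/83 + 49/83 = 1. Resulting codeword lengths (in the order the probabilities were given): (4, 2, 2, 2, 3, 4). L_avg = sum(p_i * l_i) = 6/83*4 + 27/83*2 + 19/83*2 + 15/83*2 + 14/83*3 + 2/83*4 = 196/83 = 2.3614

2.3614 bits


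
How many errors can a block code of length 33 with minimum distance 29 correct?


Correction capability = floor((d-1)/2) = floor((29-1)/2) = 14

14 errors


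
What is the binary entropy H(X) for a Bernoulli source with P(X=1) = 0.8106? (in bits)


H = -p*log2(p) - (1-p)*log2(1-p). -0.8106*log2(0.8106) = 0.245561; -0.1894*log2(0.1894) = 0.454653. H = 0.245561 + 0.454653 = 0.7002

0.7002 bits


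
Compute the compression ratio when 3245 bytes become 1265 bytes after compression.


Ratio = original / compressed = 3245 / 1265 = 2.5652

2.5652


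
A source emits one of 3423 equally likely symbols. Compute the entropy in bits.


H = log2(n) = log2(3423) = 11.741

11.741 bits


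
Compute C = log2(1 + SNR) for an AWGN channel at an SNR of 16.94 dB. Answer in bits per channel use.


SNR_linear = 10^(16.94/10) = 49.4311; C = log2(1 + SNR_linear) = log2(1 + 49.4311) = 5.6562

5.6562 bits/channel use


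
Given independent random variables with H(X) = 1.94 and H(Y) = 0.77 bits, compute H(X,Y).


For independent variables, H(X,Y) = H(X) + H(Y) = 1.94 + 0.77 = 2.71

2.71 bits


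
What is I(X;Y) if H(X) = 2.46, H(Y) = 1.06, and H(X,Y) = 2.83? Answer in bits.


I(X;Y) = H(X) + H(Y) - H(X,Y) = 2.46 + 1.06 - 2.83 = 0.69

0.69 bits


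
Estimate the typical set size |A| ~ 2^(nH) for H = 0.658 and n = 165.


log2|A_typical| = nH = 165 * 0.658 = 108.57, so |A_typical| ~ 2^108.57 = 4.818e+32

4.818e+32


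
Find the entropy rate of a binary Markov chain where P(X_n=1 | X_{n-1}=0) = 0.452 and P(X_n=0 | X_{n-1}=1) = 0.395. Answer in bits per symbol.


Stationary distribution: pi_0 = p10/(p01+p10) = 0.4664, pi_1 = 0.5336. Entropy rate H' = pi_0*H(p01) + pi_1*H(p10) = 0.4664*0.9933 + 0.5336*0.968 = 0.9798

0.9798 bits/symbol


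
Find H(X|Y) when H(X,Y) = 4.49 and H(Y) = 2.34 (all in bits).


H(X|Y) = H(X,Y) - H(Y) = 4.49 - 2.34 = 2.15

2.15 bits


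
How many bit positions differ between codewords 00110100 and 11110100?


Count differing positions: ^ ^ . . . . . . = 2 differences

2


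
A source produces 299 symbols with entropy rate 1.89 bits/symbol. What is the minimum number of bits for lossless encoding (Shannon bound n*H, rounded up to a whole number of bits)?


Minimum bits >= n * H = 299 * 1.89 = 565.11, rounded up to a whole number of bits = 566

566 bits


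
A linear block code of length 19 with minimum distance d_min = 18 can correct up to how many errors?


Correction capability = floor((d-1)/2) = floor((18-1)/2) = 8

8 errors


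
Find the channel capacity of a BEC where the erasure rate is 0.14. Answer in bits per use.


C = 1 - epsilon = 1 - 0.14 = 0.86

0.86 bits


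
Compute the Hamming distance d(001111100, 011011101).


Count differing positions: . ^ . ^ . . . . ^ = 3 differences

3


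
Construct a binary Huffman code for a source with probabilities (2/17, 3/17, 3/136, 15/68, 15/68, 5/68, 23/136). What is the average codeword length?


Huffman construction (repeatedly merge the two least-probable nodes; each merge adds 1 bit to every symbol beneath it): 3/136 + 5/68 = 13/136; 13/136 + 2/17 = 29/136; 23/136 + 3/17 = 47/136; 29/136 + 15/68 = 59/136; 15/68 + 47/136 = 77/136; 59/136 + 77/136 = 1. Resulting codeword lengths (in the order the probabilities were given): (3, 3, 4, 2, 2, 4, 3). L_avg = sum(p_i * l_i) = 2/17*3 + 3/17*3 + 3/136*4 + 15/68*2 + 15/68*2 + 5/68*4 + 23/136*3 = 361/136 = 2.6544

2.6544 bits


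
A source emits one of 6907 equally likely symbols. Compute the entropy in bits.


H = log2(n) = log2(6907) = 12.7538

12.7538 bits


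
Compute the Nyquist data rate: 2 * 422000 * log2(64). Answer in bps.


Rate = 2 * B * log2(M) = 2 * 422000 * 6.0 = 5064000.0

5064000.0 bps


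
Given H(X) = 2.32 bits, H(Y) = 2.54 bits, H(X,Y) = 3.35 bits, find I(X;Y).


I(X;Y) = H(X) + H(Y) - H(X,Y) = 2.32 + 2.54 - 3.35 = 1.51

1.51 bits


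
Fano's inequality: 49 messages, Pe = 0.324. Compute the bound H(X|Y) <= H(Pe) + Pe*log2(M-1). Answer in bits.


H(Pe) = -Pe*log2(Pe) - (1-Pe)*log2(1-Pe) = -0.324*log2(0.324) - 0.676*log2(0.676) = 0.526803 + 0.381876 = 0.9087. Pe*log2(M-1) = 0.324*log2(48) = 1.809528. Bound = H(Pe) + Pe*log2(M-1) = 0.526803 + 0.381876 + 1.809528 = 2.7182

2.7182 bits


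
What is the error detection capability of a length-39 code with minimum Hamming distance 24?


Detection capability = d_min - 1 = 24 - 1 = 23

23 errors


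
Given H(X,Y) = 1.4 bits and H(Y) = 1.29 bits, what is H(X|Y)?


H(X|Y) = H(X,Y) - H(Y) = 1.4 - 1.29 = 0.11

0.11 bits


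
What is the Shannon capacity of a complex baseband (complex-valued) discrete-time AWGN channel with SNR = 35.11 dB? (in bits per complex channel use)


SNR_linear = 10^(35.11/10) = 3243.3962; C = log2(1 + SNR_linear) = log2(1 + 3243.3962) = 11.6637

11.6637 bits/channel use


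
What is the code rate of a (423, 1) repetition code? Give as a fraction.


Rate = k/n = 1/423

1/423


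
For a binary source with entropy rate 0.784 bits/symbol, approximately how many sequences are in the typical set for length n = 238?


log2|A_typical| = nH = 238 * 0.784 = 186.592, so |A_typical| ~ 2^186.592 = 1.478e+56

1.478e+56


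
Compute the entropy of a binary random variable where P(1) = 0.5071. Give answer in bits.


H = -p*log2(p) - (1-p)*log2(1-p). -0.5071*log2(0.5071) = 0.496784; -0.4929*log2(0.4929) = 0.503070. H = 0.496784 + 0.503070 = 0.9999

0.9999 bits


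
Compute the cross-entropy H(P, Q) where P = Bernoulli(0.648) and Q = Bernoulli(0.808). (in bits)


H(P,Q) = -p*log2(q) - (1-p)*log2(1-q). -0.648*log2(0.808) = 0.199307; -0.352*log2(0.192) = 0.838049. H(P,Q) = 0.199307 + 0.838049 = 1.0374

1.0374 bits


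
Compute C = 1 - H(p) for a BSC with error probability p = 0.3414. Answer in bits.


H(p) = -p*log2(p) - (1-p)*log2(1-p) = -0.3414*log2(0.3414) - 0.6586*log2(0.6586) = 0.529329 + 0.396823 = 0.9262. C = 1 - H(p) = 1 - 0.9262 = 0.0738

0.0738 bits


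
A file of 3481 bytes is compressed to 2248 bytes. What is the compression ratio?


Ratio = original / compressed = 3481 / 2248 = 1.5485

1.5485


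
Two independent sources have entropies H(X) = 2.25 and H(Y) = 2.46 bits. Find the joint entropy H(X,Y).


For independent variables, H(X,Y) = H(X) + H(Y) = 2.25 + 2.46 = 4.71

4.71 bits


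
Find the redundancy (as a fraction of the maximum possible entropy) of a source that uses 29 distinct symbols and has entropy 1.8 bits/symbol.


H_max = log2(K) = log2(29) = 4.858 bits/symbol. Redundancy = 1 - H/H_max = 1 - 1.8/4.858 = 1 - 0.3705 = 0.6295

0.6295


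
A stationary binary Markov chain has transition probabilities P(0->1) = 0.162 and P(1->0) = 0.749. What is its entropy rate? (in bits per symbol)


Stationary distribution: pi_0 = p10/(p01+p10) = 0.8222, pi_1 = 0.1778. Entropy rate H' = pi_0*H(p01) + pi_1*H(p10) = 0.8222*0.6391 + 0.1778*0.8129 = 0.67

0.67 bits/symbol


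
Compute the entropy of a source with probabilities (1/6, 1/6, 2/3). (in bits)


H = -sum(p_i * log2(p_i)). Terms: -(1/6)*log2(1/6) = 0.430827; -(1/6)*log2(1/6) = 0.430827; -(2/3)*log2(2/3) = 0.389975. H = 0.430827 + 0.430827 + 0.389975 = 1.2516

1.2516 bits


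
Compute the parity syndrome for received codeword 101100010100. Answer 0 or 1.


Syndrome = XOR of all bits = 1 XOR 0 XOR 1 XOR 1 XOR 0 XOR 0 XOR 0 XOR 1 XOR 0 XOR 1 XOR 0 XOR 0 = 1

1


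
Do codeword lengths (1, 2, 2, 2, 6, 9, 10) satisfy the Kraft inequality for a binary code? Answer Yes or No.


Kraft sum = sum(2^(-l_i)) = 1.2686, need <= 1. Result: violated (a binary prefix-free code with these lengths cannot exist)

No


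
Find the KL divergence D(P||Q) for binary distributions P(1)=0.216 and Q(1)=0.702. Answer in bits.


KL = p*log2(p/q) + (1-p)*log2((1-p)/(1-q)) = 0.216*log2(0.216/0.702) + 0.784*log2(0.784/0.298) = 0.7268

0.7268 bits


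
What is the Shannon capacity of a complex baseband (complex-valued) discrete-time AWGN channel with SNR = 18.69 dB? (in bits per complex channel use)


SNR_linear = 10^(18.69/10) = 73.9605; C = log2(1 + SNR_linear) = log2(1 + 73.9605) = 6.2281

6.2281 bits/channel use


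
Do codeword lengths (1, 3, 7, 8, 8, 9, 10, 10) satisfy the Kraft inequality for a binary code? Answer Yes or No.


Kraft sum = sum(2^(-l_i)) = 0.6445, need <= 1. Result: satisfied (a binary prefix-free code with these lengths exists)

Yes


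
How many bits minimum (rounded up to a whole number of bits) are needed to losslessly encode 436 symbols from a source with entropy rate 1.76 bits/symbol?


Minimum bits >= n * H = 436 * 1.76 = 767.36, rounded up to a whole number of bits = 768

768 bits


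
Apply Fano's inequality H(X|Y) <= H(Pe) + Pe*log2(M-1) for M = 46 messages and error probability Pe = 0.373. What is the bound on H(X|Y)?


H(Pe) = -Pe*log2(Pe) - (1-Pe)*log2(1-Pe) = -0.373*log2(0.373) - 0.627*log2(0.627) = 0.530687 + 0.422261 = 0.9529. Pe*log2(M-1) = 0.373*log2(45) = 2.048461. Bound = H(Pe) + Pe*log2(M-1) = 0.530687 + 0.422261 + 2.048461 = 3.0014

3.0014 bits


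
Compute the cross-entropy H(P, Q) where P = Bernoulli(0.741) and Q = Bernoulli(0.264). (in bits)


H(P,Q) = -p*log2(q) - (1-p)*log2(1-q). -0.741*log2(0.264) = 1.423750; -0.259*log2(0.736) = 0.114536. H(P,Q) = 1.423750 + 0.114536 = 1.5383

1.5383 bits


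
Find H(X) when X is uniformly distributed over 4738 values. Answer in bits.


H = log2(n) = log2(4738) = 12.2101

12.2101 bits


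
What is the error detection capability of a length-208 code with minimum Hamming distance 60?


Detection capability = d_min - 1 = 60 - 1 = 59

59 errors


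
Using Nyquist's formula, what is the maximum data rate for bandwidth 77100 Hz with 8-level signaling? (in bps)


Rate = 2 * B * log2(M) = 2 * 77100 * 3.0 = 462600.0

462600.0 bps


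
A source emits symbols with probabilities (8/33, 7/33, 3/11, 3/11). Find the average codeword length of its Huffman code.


Huffman construction (repeatedly merge the two least-probable nodes; each merge adds 1 bit to every symbol beneath it): 7/33 + 8/33 = 5/11; 3/11 + 3/11 = 6/11; 5/11 + 6/11 = 1. Resulting codeword lengths (in the order the probabilities were given): (2, 2, 2, 2). L_avg = sum(p_i * l_i) = 8/33*2 + 7/33*2 + 3/11*2 + 3/11*2 = 2

2.0 bits


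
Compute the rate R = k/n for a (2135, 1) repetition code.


Rate = k/n = 1/2135

1/2135


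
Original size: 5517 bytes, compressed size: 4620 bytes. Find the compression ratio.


Ratio = original / compressed = 5517 / 4620 = 1.1942

1.1942


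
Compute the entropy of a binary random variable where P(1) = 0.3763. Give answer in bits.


H = -p*log2(p) - (1-p)*log2(1-p). -0.3763*log2(0.3763) = 0.530600; -0.6237*log2(0.6237) = 0.424787. H = 0.530600 + 0.424787 = 0.9554

0.9554 bits


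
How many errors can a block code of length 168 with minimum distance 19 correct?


Correction capability = floor((d-1)/2) = floor((19-1)/2) = 9

9 errors


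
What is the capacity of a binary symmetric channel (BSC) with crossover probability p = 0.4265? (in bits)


H(p) = -p*log2(p) - (1-p)*log2(1-p) = -0.4265*log2(0.4265) - 0.5735*log2(0.5735) = 0.524332 + 0.460024 = 0.9844. C = 1 - H(p) = 1 - 0.9844 = 0.0156

0.0156 bits


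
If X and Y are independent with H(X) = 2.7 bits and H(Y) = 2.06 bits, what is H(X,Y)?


For independent variables, H(X,Y) = H(X) + H(Y) = 2.7 + 2.06 = 4.76

4.76 bits


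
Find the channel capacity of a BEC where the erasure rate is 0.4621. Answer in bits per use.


C = 1 - epsilon = 1 - 0.4621 = 0.5379

0.5379 bits


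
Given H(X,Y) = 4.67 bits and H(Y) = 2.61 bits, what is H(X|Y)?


H(X|Y) = H(X,Y) - H(Y) = 4.67 - 2.61 = 2.06

2.06 bits


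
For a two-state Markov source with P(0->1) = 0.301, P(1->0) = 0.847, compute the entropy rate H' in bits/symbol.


Stationary distribution: pi_0 = p10/(p01+p10) = 0.7378, pi_1 = 0.2622. Entropy rate H' = pi_0*H(p01) + pi_1*H(p10) = 0.7378*0.8825 + 0.2622*0.6173 = 0.813

0.813 bits/symbol


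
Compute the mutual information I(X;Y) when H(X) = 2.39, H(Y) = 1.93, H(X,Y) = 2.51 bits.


I(X;Y) = H(X) + H(Y) - H(X,Y) = 2.39 + 1.93 - 2.51 = 1.81

1.81 bits


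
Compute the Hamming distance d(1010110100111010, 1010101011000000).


Count differing positions: . . . . . ^ ^ ^ ^ ^ ^ ^ ^ . ^ . = 9 differences

9


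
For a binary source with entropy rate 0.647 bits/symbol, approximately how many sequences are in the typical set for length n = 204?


log2|A_typical| = nH = 204 * 0.647 = 131.988, so |A_typical| ~ 2^131.988 = 5.399e+39

5.399e+39


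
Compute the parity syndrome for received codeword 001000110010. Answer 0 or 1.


Syndrome = XOR of all bits = 0 XOR 0 XOR 1 XOR 0 XOR 0 XOR 0 XOR 1 XOR 1 XOR 0 XOR 0 XOR 1 XOR 0 = 0

0


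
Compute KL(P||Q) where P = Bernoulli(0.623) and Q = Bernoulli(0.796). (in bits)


KL = p*log2(p/q) + (1-p)*log2((1-p)/(1-q)) = 0.623*log2(0.623/0.796) + 0.377*log2(0.377/0.204) = 0.1138

0.1138 bits


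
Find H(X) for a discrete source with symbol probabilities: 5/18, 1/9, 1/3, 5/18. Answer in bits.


H = -sum(p_i * log2(p_i)). Terms: -(5/18)*log2(5/18) = 0.513332; -(1/9)*log2(1/9) = 0.352214; -(1/3)*log2(1/3) = 0.528321; -(5/18)*log2(5/18) = 0.513332. H = 0.513332 + 0.352214 + 0.528321 + 0.513332 = 1.9072

1.9072 bits


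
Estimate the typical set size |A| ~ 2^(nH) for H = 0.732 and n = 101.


log2|A_typical| = nH = 101 * 0.732 = 73.932, so |A_typical| ~ 2^73.932 = 1.802e+22

1.802e+22


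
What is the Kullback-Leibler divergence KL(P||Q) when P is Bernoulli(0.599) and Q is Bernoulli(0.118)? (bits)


KL = p*log2(p/q) + (1-p)*log2((1-p)/(1-q)) = 0.599*log2(0.599/0.118) + 0.401*log2(0.401/0.882) = 0.9479

0.9479 bits


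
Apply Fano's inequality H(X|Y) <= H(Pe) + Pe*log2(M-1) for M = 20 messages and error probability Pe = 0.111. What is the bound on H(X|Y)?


H(Pe) = -Pe*log2(Pe) - (1-Pe)*log2(1-Pe) = -0.111*log2(0.111) - 0.889*log2(0.889) = 0.352022 + 0.150903 = 0.5029. Pe*log2(M-1) = 0.111*log2(19) = 0.471520. Bound = H(Pe) + Pe*log2(M-1) = 0.352022 + 0.150903 + 0.471520 = 0.9744

0.9744 bits


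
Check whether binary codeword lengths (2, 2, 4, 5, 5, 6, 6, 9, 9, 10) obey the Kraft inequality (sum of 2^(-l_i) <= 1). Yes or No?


Kraft sum = sum(2^(-l_i)) = 0.6611, need <= 1. Result: satisfied (a binary prefix-free code with these lengths exists)

Yes


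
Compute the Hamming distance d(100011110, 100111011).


Count differing positions: . . . ^ . . ^ . ^ = 3 differences

3


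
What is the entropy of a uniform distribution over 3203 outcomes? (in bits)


H = log2(n) = log2(3203) = 11.6452

11.6452 bits


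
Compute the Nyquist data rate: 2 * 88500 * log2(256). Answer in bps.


Rate = 2 * B * log2(M) = 2 * 88500 * 8.0 = 1416000.0

1416000.0 bps


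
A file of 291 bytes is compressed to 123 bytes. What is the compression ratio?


Ratio = original / compressed = 291 / 123 = 2.3659

2.3659


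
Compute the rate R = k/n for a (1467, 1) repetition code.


Rate = k/n = 1/1467

1/1467


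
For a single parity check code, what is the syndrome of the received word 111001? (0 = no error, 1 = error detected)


Syndrome = XOR of all bits = 1 XOR 1 XOR 1 XOR 0 XOR 0 XOR 1 = 0

0


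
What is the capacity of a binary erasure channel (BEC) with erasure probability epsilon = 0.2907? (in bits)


C = 1 - epsilon = 1 - 0.2907 = 0.7093

0.7093 bits


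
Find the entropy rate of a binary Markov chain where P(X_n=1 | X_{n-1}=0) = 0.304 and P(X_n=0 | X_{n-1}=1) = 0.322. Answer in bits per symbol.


Stationary distribution: pi_0 = p10/(p01+p10) = 0.5144, pi_1 = 0.4856. Entropy rate H' = pi_0*H(p01) + pi_1*H(p10) = 0.5144*0.8861 + 0.4856*0.9065 = 0.896

0.896 bits/symbol


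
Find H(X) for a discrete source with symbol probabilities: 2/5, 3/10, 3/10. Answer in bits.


H = -sum(p_i * log2(p_i)). Terms: -(2/5)*log2(2/5) = 0.528771; -(3/10)*log2(3/10) = 0.521090; -(3/10)*log2(3/10) = 0.521090. H = 0.528771 + 0.521090 + 0.521090 = 1.571

1.571 bits


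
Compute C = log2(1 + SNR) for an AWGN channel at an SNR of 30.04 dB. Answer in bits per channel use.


SNR_linear = 10^(30.04/10) = 1009.2529; C = log2(1 + SNR_linear) = log2(1 + 1009.2529) = 9.9805

9.9805 bits/channel use


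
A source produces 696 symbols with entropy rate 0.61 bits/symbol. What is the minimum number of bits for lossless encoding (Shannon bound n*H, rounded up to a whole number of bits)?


Minimum bits >= n * H = 696 * 0.61 = 424.56, rounded up to a whole number of bits = 425

425 bits
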